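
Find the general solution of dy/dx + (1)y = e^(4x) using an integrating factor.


P(x) = 1 ⇒ μ = e^(x).
(μ y)' = e^(5x) ⇒ μ y = e^(5x)/5 + C.
Divide by μ: y = (1/5)e^(4x) + Ce^(-x).


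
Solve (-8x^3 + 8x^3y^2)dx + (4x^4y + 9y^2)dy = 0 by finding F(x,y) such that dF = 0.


Check exactness: ∂M/∂y = 16x^3y and ∂N/∂x = 16x^3y; equal, so the equation is exact.
Integrate M with respect to x (treating y as constant): ∫M dx = -2x^4 + 2x^4y^2 + h(y).
Differentiate w.r.t. y and set equal to N: the x-dependent terms already match, leaving h'(y) = 9y^2. Integrate: h(y) = 3y^3.
So F(x,y) = -2x^4 + 2x^4y^2 + 3y^3.
General solution: -2x^4 + 2x^4y^2 + 3y^3 = C.


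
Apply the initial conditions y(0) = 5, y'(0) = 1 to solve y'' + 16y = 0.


Characteristic roots of r² + 16 = 0 are ±4i, so y = C₁cos(4x) + C₂sin(4x).
Apply y(0) = 5: C₁ = 5. Differentiate and apply y'(0) = 1: 4·C₂ = 1, so C₂ = 1/4.
Particular solution: y = 5cos(4x) + (1/4)sin(4x).


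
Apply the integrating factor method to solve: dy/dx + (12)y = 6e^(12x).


P(x) = 12 ⇒ μ = e^(12x).
(μ y)' = 6e^(24x) ⇒ μ y = (6/24)e^(24x) + C.
Divide by μ: y = (1/4)e^(12x) + Ce^(-12x).


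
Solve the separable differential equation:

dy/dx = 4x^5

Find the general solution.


Integrate both sides with respect to x: y = ∫ 4x^5 dx = (2/3)x^6 + C.


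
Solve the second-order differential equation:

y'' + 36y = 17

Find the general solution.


Homogeneous part: r² + 36 = 0 ⇒ r = ±6i, so y_h = C₁cos(6x) + C₂sin(6x).
Try constant y_p = A; plug in: 36A = 17 ⇒ A = 17/36.
General solution: y = C₁cos(6x) + C₂sin(6x) + 17/36.


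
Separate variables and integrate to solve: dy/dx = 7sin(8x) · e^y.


Separate: e^(-y) dy = 7sin(8x) dx.
Integrate: -e^(-y) = -(7/8)cos(8x) + C₀.
Rearrange: e^(-y) = (7/8)cos(8x) + C.


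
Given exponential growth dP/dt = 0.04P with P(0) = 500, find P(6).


The ODE dP/dt = 0.04P has solution P(t) = P(0)e^(0.04t).
Substitute P(0) = 500 and t = 6: P(6) = 500 e^(0.24) ≈ 636.


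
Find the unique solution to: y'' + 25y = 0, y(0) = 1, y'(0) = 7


Characteristic roots of r² + 25 = 0 are ±5i, so y = C₁cos(5x) + C₂sin(5x).
Apply y(0) = 1: C₁ = 1. Differentiate and apply y'(0) = 7: 5·C₂ = 7, so C₂ = 7/5.
Particular solution: y = cos(5x) + (7/5)sin(5x).


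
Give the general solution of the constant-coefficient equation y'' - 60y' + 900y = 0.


Characteristic equation: r² - 60r + 900 = 0, i.e. (r - 30)² = 0.
Repeated root r = 30; include an x factor for the second linearly independent solution.
General solution: y = (C₁ + C₂x)e^(30x).


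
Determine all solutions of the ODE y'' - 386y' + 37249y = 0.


Characteristic equation: r² - 386r + 37249 = 0, i.e. (r - 193)² = 0.
Repeated root r = 193; include an x factor for the second linearly independent solution.
General solution: y = (C₁ + C₂x)e^(193x).


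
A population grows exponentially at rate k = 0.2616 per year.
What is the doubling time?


Exponential growth: P(t) = P₀ e^(0.2616t). Set P(t)/P₀ = 2: e^(0.2616t) = 2.
Solve: t = ln(2)/0.2616 ≈ 2.65 years.


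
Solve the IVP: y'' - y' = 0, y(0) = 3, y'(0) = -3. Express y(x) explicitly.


Characteristic roots of r² - r = 0 are 1, 0.
General solution y = c₁ e^(x) + c₂.
Apply y(0) = 3: c₁ + c₂ = 3. Apply y'(0) = -3: 1 c₁ + 0 c₂ = -3.
Solve: c₁ = -3, c₂ = 6.
Particular solution: y = -3e^(x) + 6.


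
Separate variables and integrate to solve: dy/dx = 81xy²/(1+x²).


Separate: dy/y² = 81x/(1+x²) dx.
Integrate LHS: ∫ dy/y² = -1/y.
Integrate RHS via u = 1+x²: (81/2)ln(1+x²) + C.
Result: -1/y = (81/2)ln(1+x²) + C.


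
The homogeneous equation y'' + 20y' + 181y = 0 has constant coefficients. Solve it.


Characteristic equation: r² + 20r + 181 = 0.
Discriminant is negative; roots r = -10 ± 9i (complex conjugate pair).
General solution uses e^(α x)(C₁ cos(β x) + C₂ sin(β x)): y = e^(-10x)(C₁cos(9x) + C₂sin(9x)).


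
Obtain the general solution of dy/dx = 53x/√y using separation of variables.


Separate: √y dy = 53x dx.
Integrate: (2/3)y^(3/2) = (53/2)x² + C.


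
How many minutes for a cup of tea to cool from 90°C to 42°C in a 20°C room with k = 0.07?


From T(t) = T_a + (T₀ - T_a)e^(-kt), set T(t) = 42:
(42 - 20) / (90 - 20) = e^(-0.07t), so t = -ln(0.314)/0.07 ≈ 16.5 minutes.


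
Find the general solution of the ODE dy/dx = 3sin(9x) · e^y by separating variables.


Separate: e^(-y) dy = 3sin(9x) dx.
Integrate: -e^(-y) = -(1/3)cos(9x) + C₀.
Rearrange: e^(-y) = (1/3)cos(9x) + C.


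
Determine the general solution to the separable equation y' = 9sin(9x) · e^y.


Separate: e^(-y) dy = 9sin(9x) dx.
Integrate: -e^(-y) = -cos(9x) + C₀.
Rearrange: e^(-y) = cos(9x) + C.


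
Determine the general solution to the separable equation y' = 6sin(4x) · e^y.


Separate: e^(-y) dy = 6sin(4x) dx.
Integrate: -e^(-y) = -(3/2)cos(4x) + C₀.
Rearrange: e^(-y) = (3/2)cos(4x) + C.


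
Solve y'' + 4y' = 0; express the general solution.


Characteristic equation: r² + 4r = 0.
Factor: (r + 4)(r - 0) = 0 ⇒ r = -4, 0 (distinct real).
General solution: y = C₁e^(-4x) + C₂.


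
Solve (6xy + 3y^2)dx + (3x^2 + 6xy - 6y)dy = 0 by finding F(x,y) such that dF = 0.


Check exactness: ∂M/∂y = 6x + 6y and ∂N/∂x = 6x + 6y; equal, so the equation is exact.
Integrate M with respect to x (treating y as constant): ∫M dx = 3x^2y + 3xy^2 + h(y).
Differentiate w.r.t. y and set equal to N: the x-dependent terms already match, leaving h'(y) = -6y. Integrate: h(y) = -3y^2.
So F(x,y) = 3x^2y + 3xy^2 - 3y^2.
General solution: 3x^2y + 3xy^2 - 3y^2 = C.


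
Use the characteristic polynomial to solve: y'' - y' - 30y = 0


Characteristic equation: r² - r - 30 = 0.
Factor: (r - 6)(r + 5) = 0 ⇒ r = 6, -5 (distinct real).
General solution: y = C₁e^(6x) + C₂e^(-5x).


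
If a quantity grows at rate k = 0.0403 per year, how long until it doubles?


Exponential growth: P(t) = P₀ e^(0.0403t). Set P(t)/P₀ = 2: e^(0.0403t) = 2.
Solve: t = ln(2)/0.0403 ≈ 17.20 years.


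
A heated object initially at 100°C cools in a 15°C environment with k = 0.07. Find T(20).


Newton's law: dT/dt = -k(T - T_a) has solution T(t) = T_a + (T₀ - T_a)e^(-kt).
Plug in T_a = 15, T₀ = 100, k = 0.07, t = 20: T(20) = 15 + (85)e^(-1.40) ≈ 36.0°C.


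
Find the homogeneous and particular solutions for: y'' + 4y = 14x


Homogeneous: r² + 4 = 0 ⇒ r = ±2i, y_h = C₁cos(2x) + C₂sin(2x).
Polynomial forcing; try y_p = Ax + B. Then y_p'' + 4 y_p = 4(Ax + B) = 14x, so B = 0 and A = 7/2.
General solution: y = C₁cos(2x) + C₂sin(2x) + (7/2)x.


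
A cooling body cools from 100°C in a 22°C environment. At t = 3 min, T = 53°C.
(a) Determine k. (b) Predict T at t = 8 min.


Newton's law: T(t) = T_a + (T₀ - T_a)e^(-kt).
(a) Use T(3) = 53: (53 - 22)/(100 - 22) = e^(-k·3), so k = -ln(0.397)/3 ≈ 0.3076.
(b) Apply k to t = 8: T(8) = 22 + (78)e^(-2.461) ≈ 28.7°C.


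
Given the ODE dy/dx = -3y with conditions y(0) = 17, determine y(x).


General solution of y' = -3y is y = Ce^(-3x).
Apply y(0) = 17: C = 17.
Particular solution: y = 17e^(-3x).


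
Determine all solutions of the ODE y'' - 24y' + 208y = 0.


Characteristic equation: r² - 24r + 208 = 0.
Discriminant is negative; roots r = 12 ± 8i (complex conjugate pair).
General solution uses e^(α x)(C₁ cos(β x) + C₂ sin(β x)): y = e^(12x)(C₁cos(8x) + C₂sin(8x)).


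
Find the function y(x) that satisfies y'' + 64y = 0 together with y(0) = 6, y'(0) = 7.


Characteristic roots of r² + 64 = 0 are ±8i, so y = C₁cos(8x) + C₂sin(8x).
Apply y(0) = 6: C₁ = 6. Differentiate and apply y'(0) = 7: 8·C₂ = 7, so C₂ = 7/8.
Particular solution: y = 6cos(8x) + (7/8)sin(8x).


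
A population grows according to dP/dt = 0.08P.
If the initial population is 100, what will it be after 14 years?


The ODE dP/dt = 0.08P has solution P(t) = P(0)e^(0.08t).
Substitute P(0) = 100 and t = 14: P(14) = 100 e^(1.12) ≈ 306.


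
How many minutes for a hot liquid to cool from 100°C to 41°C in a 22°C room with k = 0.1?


From T(t) = T_a + (T₀ - T_a)e^(-kt), set T(t) = 41:
(41 - 22) / (100 - 22) = e^(-0.1t), so t = -ln(0.244)/0.1 ≈ 14.1 minutes.


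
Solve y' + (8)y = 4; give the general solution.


P(x) = 8, Q(x) = 4; integrating factor μ = e^(8x).
(μ y)' = 4e^(8x) ⇒ μ y = (1/2)e^(8x) + C.
Divide by μ: y = 1/2 + Ce^(-8x).


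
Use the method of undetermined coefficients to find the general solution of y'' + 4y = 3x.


Homogeneous: r² + 4 = 0 ⇒ r = ±2i, y_h = C₁cos(2x) + C₂sin(2x).
Polynomial forcing; try y_p = Ax + B. Then y_p'' + 4 y_p = 4(Ax + B) = 3x, so B = 0 and A = 3/4.
General solution: y = C₁cos(2x) + C₂sin(2x) + (3/4)x.


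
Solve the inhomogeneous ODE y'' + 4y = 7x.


Homogeneous: r² + 4 = 0 ⇒ r = ±2i, y_h = C₁cos(2x) + C₂sin(2x).
Polynomial forcing; try y_p = Ax + B. Then y_p'' + 4 y_p = 4(Ax + B) = 7x, so B = 0 and A = 7/4.
General solution: y = C₁cos(2x) + C₂sin(2x) + (7/4)x.


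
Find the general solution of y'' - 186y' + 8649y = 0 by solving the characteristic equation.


Characteristic equation: r² - 186r + 8649 = 0, i.e. (r - 93)² = 0.
Repeated root r = 93; include an x factor for the second linearly independent solution.
General solution: y = (C₁ + C₂x)e^(93x).


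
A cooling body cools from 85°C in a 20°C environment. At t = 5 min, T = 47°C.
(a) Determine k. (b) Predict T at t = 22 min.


Newton's law: T(t) = T_a + (T₀ - T_a)e^(-kt).
(a) Use T(5) = 47: (47 - 20)/(85 - 20) = e^(-k·5), so k = -ln(0.415)/5 ≈ 0.1757.
(b) Apply k to t = 22: T(22) = 20 + (65)e^(-3.866) ≈ 21.4°C.


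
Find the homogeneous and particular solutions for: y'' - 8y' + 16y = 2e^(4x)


Characteristic polynomial (r - 4)² = 0; repeated root r = 4.
y_h = (C₁ + C₂x)e^(4x). Forcing matches the repeated root (resonance), so try y_p = Ax² e^(4x).
Substitute and solve for A: 2A = 2, so A = 1.
General solution: y = (C₁ + C₂x + x²)e^(4x).


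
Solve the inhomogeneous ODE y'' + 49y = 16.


Homogeneous part: r² + 49 = 0 ⇒ r = ±7i, so y_h = C₁cos(7x) + C₂sin(7x).
Try constant y_p = A; plug in: 49A = 16 ⇒ A = 16/49.
General solution: y = C₁cos(7x) + C₂sin(7x) + 16/49.


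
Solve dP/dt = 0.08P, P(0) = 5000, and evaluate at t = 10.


The ODE dP/dt = 0.08P has solution P(t) = P(0)e^(0.08t).
Substitute P(0) = 5000 and t = 10: P(10) = 5000 e^(0.80) ≈ 11128.


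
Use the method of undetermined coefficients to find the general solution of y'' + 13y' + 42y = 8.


Characteristic roots of r² + 13r + 42 = 0 are -6, -7.
y_h = C₁e^(-6x) + C₂e^(-7x).
Constant forcing; try y_p = A. Then 42A = 8 ⇒ A = 4/21.
General solution: y = C₁e^(-6x) + C₂e^(-7x) + 4/21.


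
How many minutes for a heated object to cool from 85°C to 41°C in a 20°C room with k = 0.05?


From T(t) = T_a + (T₀ - T_a)e^(-kt), set T(t) = 41:
(41 - 20) / (85 - 20) = e^(-0.05t), so t = -ln(0.323)/0.05 ≈ 22.6 minutes.


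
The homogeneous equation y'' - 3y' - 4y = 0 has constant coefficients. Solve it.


Characteristic equation: r² - 3r - 4 = 0.
Factor: (r + 1)(r - 4) = 0 ⇒ r = -1, 4 (distinct real).
General solution: y = C₁e^(-x) + C₂e^(4x).


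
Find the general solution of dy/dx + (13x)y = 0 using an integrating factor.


P(x) = 13x ⇒ μ = e^((13/2)x²).
Q(x) = 0 so μ y is constant: y = Ce^(-(13/2)x²).


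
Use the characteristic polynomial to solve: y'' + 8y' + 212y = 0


Characteristic equation: r² + 8r + 212 = 0.
Discriminant is negative; roots r = -4 ± 14i (complex conjugate pair).
General solution uses e^(α x)(C₁ cos(β x) + C₂ sin(β x)): y = e^(-4x)(C₁cos(14x) + C₂sin(14x)).


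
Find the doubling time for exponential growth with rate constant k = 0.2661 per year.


Exponential growth: P(t) = P₀ e^(0.2661t). Set P(t)/P₀ = 2: e^(0.2661t) = 2.
Solve: t = ln(2)/0.2661 ≈ 2.60 years.


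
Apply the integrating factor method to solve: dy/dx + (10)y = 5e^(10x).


P(x) = 10 ⇒ μ = e^(10x).
(μ y)' = 5e^(20x) ⇒ μ y = (5/20)e^(20x) + C.
Divide by μ: y = (1/4)e^(10x) + Ce^(-10x).


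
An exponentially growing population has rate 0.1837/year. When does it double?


Exponential growth: P(t) = P₀ e^(0.1837t). Set P(t)/P₀ = 2: e^(0.1837t) = 2.
Solve: t = ln(2)/0.1837 ≈ 3.77 years.


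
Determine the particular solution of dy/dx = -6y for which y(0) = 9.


General solution of y' = -6y is y = Ce^(-6x).
Apply y(0) = 9: C = 9.
Particular solution: y = 9e^(-6x).


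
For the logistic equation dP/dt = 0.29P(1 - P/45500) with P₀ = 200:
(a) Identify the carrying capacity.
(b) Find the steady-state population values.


Logistic ODE dP/dt = 0.29P(1 - P/45500) has equilibria where dP/dt = 0, i.e. P = 0 or P = 45500.
The coefficient (1 - P/K) = 0 when P = K, identifying K = 45500 as the carrying capacity.
(a) K = 45500; (b) equilibria P = 0 and P = 45500.


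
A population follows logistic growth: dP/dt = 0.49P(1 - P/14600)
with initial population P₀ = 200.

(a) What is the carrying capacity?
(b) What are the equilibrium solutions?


Logistic ODE dP/dt = 0.49P(1 - P/14600) has equilibria where dP/dt = 0, i.e. P = 0 or P = 14600.
The coefficient (1 - P/K) = 0 when P = K, identifying K = 14600 as the carrying capacity.
(a) K = 14600; (b) equilibria P = 0 and P = 14600.


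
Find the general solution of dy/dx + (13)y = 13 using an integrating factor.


P(x) = 13, Q(x) = 13; integrating factor μ = e^(13x).
(μ y)' = 13e^(13x) ⇒ μ y = e^(13x) + C.
Divide by μ: y = 1 + Ce^(-13x).


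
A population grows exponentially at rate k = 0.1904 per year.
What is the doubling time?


Exponential growth: P(t) = P₀ e^(0.1904t). Set P(t)/P₀ = 2: e^(0.1904t) = 2.
Solve: t = ln(2)/0.1904 ≈ 3.64 years.


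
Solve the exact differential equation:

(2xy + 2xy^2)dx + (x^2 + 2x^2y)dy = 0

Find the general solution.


Check exactness: ∂M/∂y = 2x + 4xy and ∂N/∂x = 2x + 4xy; equal, so the equation is exact.
Integrate M with respect to x (treating y as constant): ∫M dx = x^2y + x^2y^2 + h(y).
Differentiate w.r.t. y and set equal to N: all terms match, so h'(y) = 0 and h is a constant absorbed into C.
General solution: x^2y + x^2y^2 = C.


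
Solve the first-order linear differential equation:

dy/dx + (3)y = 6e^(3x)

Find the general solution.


P(x) = 3 ⇒ μ = e^(3x).
(μ y)' = 6e^(6x) ⇒ μ y = (6/6)e^(6x) + C.
Divide by μ: y = e^(3x) + Ce^(-3x).


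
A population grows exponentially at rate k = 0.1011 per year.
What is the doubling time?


Exponential growth: P(t) = P₀ e^(0.1011t). Set P(t)/P₀ = 2: e^(0.1011t) = 2.
Solve: t = ln(2)/0.1011 ≈ 6.86 years.


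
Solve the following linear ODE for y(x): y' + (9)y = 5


P(x) = 9, Q(x) = 5; integrating factor μ = e^(9x).
(μ y)' = 5e^(9x) ⇒ μ y = (5/9)e^(9x) + C.
Divide by μ: y = 5/9 + Ce^(-9x).


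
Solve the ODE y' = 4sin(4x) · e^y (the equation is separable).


Separate: e^(-y) dy = 4sin(4x) dx.
Integrate: -e^(-y) = -cos(4x) + C₀.
Rearrange: e^(-y) = cos(4x) + C.


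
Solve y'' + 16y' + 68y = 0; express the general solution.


Characteristic equation: r² + 16r + 68 = 0.
Discriminant is negative; roots r = -8 ± 2i (complex conjugate pair).
General solution uses e^(α x)(C₁ cos(β x) + C₂ sin(β x)): y = e^(-8x)(C₁cos(2x) + C₂sin(2x)).


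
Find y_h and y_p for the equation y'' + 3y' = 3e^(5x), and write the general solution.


Characteristic roots of r² + 3r = 0 are -3, 0.
y_h = C₁e^(-3x) + C₂.
Forcing exponent 5 is not a characteristic root; try y_p = Ae^(5x).
Substitute: A·(25 + (3)·5 + (0)) = A·40 = 3, so A = 3/40.
General solution: y = C₁e^(-3x) + C₂ + (3/40)e^(5x).


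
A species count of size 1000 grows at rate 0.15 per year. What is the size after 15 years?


The ODE dP/dt = 0.15P has solution P(t) = P(0)e^(0.15t).
Substitute P(0) = 1000 and t = 15: P(15) = 1000 e^(2.25) ≈ 9488.


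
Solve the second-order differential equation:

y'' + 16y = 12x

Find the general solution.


Homogeneous: r² + 16 = 0 ⇒ r = ±4i, y_h = C₁cos(4x) + C₂sin(4x).
Polynomial forcing; try y_p = Ax + B. Then y_p'' + 16 y_p = 16(Ax + B) = 12x, so B = 0 and A = 3/4.
General solution: y = C₁cos(4x) + C₂sin(4x) + (3/4)x.


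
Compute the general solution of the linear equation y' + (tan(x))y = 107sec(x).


P(x) = tan(x) ⇒ μ = e^(∫tan(x)dx) = sec(x).
(sec(x) y)' = 107sec²(x) ⇒ sec(x) y = 107tan(x) + C.
Multiply by cos(x): y = 107sin(x) + C·cos(x).


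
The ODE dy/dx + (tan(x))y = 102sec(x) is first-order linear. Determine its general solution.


P(x) = tan(x) ⇒ μ = e^(∫tan(x)dx) = sec(x).
(sec(x) y)' = 102sec²(x) ⇒ sec(x) y = 102tan(x) + C.
Multiply by cos(x): y = 102sin(x) + C·cos(x).


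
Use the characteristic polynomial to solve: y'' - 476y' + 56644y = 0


Characteristic equation: r² - 476r + 56644 = 0, i.e. (r - 238)² = 0.
Repeated root r = 238; include an x factor for the second linearly independent solution.
General solution: y = (C₁ + C₂x)e^(238x).


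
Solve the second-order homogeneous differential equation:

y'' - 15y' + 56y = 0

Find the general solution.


Characteristic equation: r² - 15r + 56 = 0.
Factor: (r - 7)(r - 8) = 0 ⇒ r = 7, 8 (distinct real).
General solution: y = C₁e^(7x) + C₂e^(8x).


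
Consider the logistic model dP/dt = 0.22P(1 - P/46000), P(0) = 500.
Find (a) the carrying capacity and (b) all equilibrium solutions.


Logistic ODE dP/dt = 0.22P(1 - P/46000) has equilibria where dP/dt = 0, i.e. P = 0 or P = 46000.
The coefficient (1 - P/K) = 0 when P = K, identifying K = 46000 as the carrying capacity.
(a) K = 46000; (b) equilibria P = 0 and P = 46000.


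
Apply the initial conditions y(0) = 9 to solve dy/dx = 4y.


General solution of y' = 4y is y = Ce^(4x).
Apply y(0) = 9: C = 9.
Particular solution: y = 9e^(4x).


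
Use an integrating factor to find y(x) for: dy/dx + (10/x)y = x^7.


P(x) = 10/x ⇒ μ = x^10.
(x^10 y)' = x^10·x^7 = x^17.
Integrate: x^10 y = x^18/(18) + C.
Solve for y: y = (1/18)x^8 + C/x^10.


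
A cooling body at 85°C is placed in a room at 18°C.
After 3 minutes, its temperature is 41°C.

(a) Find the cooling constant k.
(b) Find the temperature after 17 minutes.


Newton's law: T(t) = T_a + (T₀ - T_a)e^(-kt).
(a) Use T(3) = 41: (41 - 18)/(85 - 18) = e^(-k·3), so k = -ln(0.343)/3 ≈ 0.3564.
(b) Apply k to t = 17: T(17) = 18 + (67)e^(-6.059) ≈ 18.2°C.


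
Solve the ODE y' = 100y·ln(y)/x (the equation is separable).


Separate: dy/[y ln(y)] = 100 dx/x.
Substitute u = ln(y): du/u = 100 dx/x.
Integrate: ln|ln(y)| = 100ln|x| + C₀, hence ln(y) = C·x^100.


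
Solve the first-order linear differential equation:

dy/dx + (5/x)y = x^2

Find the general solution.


P(x) = 5/x ⇒ μ = x^5.
(x^5 y)' = x^7 ⇒ x^5 y = x^8/(8) + C.
Solve for y: y = (1/8)x^3 + C/x^5.


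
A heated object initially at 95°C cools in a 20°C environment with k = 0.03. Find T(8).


Newton's law: dT/dt = -k(T - T_a) has solution T(t) = T_a + (T₀ - T_a)e^(-kt).
Plug in T_a = 20, T₀ = 95, k = 0.03, t = 8: T(8) = 20 + (75)e^(-0.24) ≈ 79.0°C.


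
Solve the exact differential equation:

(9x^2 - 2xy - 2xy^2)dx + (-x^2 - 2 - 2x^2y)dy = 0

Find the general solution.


Check exactness: ∂M/∂y = -2x - 4xy and ∂N/∂x = -2x - 4xy; equal, so the equation is exact.
Integrate M with respect to x (treating y as constant): ∫M dx = 3x^3 - x^2y - x^2y^2 + h(y).
Differentiate w.r.t. y and set equal to N: the x-dependent terms already match, leaving h'(y) = -2. Integrate: h(y) = -2y.
So F(x,y) = 3x^3 - x^2y - 2y - x^2y^2.
General solution: 3x^3 - x^2y - 2y - x^2y^2 = C.


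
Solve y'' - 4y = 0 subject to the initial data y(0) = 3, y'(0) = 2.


Characteristic roots of r² - 4 = 0 are 2, -2.
General solution y = c₁ e^(2x) + c₂ e^(-2x).
Apply y(0) = 3: c₁ + c₂ = 3. Apply y'(0) = 2: 2 c₁ - 2 c₂ = 2.
Solve: c₁ = 2, c₂ = 1.
Particular solution: y = 2e^(2x) + e^(-2x).


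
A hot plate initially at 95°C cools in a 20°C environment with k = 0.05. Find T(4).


Newton's law: dT/dt = -k(T - T_a) has solution T(t) = T_a + (T₀ - T_a)e^(-kt).
Plug in T_a = 20, T₀ = 95, k = 0.05, t = 4: T(4) = 20 + (75)e^(-0.20) ≈ 81.4°C.


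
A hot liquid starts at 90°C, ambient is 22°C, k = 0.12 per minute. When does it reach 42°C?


From T(t) = T_a + (T₀ - T_a)e^(-kt), set T(t) = 42:
(42 - 22) / (90 - 22) = e^(-0.12t), so t = -ln(0.294)/0.12 ≈ 10.2 minutes.


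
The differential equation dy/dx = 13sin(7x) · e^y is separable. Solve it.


Separate: e^(-y) dy = 13sin(7x) dx.
Integrate: -e^(-y) = -(13/7)cos(7x) + C₀.
Rearrange: e^(-y) = (13/7)cos(7x) + C.


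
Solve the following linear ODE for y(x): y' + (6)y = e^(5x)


P(x) = 6 ⇒ μ = e^(6x).
(μ y)' = e^(11x) ⇒ μ y = e^(11x)/11 + C.
Divide by μ: y = (1/11)e^(5x) + Ce^(-6x).


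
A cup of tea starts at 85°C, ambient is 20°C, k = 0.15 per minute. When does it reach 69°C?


From T(t) = T_a + (T₀ - T_a)e^(-kt), set T(t) = 69:
(69 - 20) / (85 - 20) = e^(-0.15t), so t = -ln(0.754)/0.15 ≈ 1.9 minutes.


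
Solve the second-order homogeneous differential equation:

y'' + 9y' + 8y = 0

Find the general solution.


Characteristic equation: r² + 9r + 8 = 0.
Factor: (r + 8)(r + 1) = 0 ⇒ r = -8, -1 (distinct real).
General solution: y = C₁e^(-8x) + C₂e^(-x).


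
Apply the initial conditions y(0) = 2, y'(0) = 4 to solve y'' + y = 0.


Characteristic roots of r² + 1 = 0 are ±1i, so y = C₁cos(x) + C₂sin(x).
Apply y(0) = 2: C₁ = 2. Differentiate and apply y'(0) = 4: 1·C₂ = 4, so C₂ = 4.
Particular solution: y = 2cos(x) + 4sin(x).


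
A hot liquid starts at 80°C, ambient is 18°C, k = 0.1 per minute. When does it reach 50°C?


From T(t) = T_a + (T₀ - T_a)e^(-kt), set T(t) = 50:
(50 - 18) / (80 - 18) = e^(-0.1t), so t = -ln(0.516)/0.1 ≈ 6.6 minutes.


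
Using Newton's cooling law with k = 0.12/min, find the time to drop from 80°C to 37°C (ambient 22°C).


From T(t) = T_a + (T₀ - T_a)e^(-kt), set T(t) = 37:
(37 - 22) / (80 - 22) = e^(-0.12t), so t = -ln(0.259)/0.12 ≈ 11.3 minutes.


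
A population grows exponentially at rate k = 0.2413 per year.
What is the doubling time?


Exponential growth: P(t) = P₀ e^(0.2413t). Set P(t)/P₀ = 2: e^(0.2413t) = 2.
Solve: t = ln(2)/0.2413 ≈ 2.87 years.


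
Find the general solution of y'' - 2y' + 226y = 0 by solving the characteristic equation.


Characteristic equation: r² - 2r + 226 = 0.
Discriminant is negative; roots r = 1 ± 15i (complex conjugate pair).
General solution uses e^(α x)(C₁ cos(β x) + C₂ sin(β x)): y = e^(x)(C₁cos(15x) + C₂sin(15x)).


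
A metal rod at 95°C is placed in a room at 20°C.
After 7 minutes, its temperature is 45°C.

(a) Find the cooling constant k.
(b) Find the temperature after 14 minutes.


Newton's law: T(t) = T_a + (T₀ - T_a)e^(-kt).
(a) Use T(7) = 45: (45 - 20)/(95 - 20) = e^(-k·7), so k = -ln(0.333)/7 ≈ 0.1569.
(b) Apply k to t = 14: T(14) = 20 + (75)e^(-2.197) ≈ 28.3°C.


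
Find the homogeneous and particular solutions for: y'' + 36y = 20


Homogeneous part: r² + 36 = 0 ⇒ r = ±6i, so y_h = C₁cos(6x) + C₂sin(6x).
Try constant y_p = A; plug in: 36A = 20 ⇒ A = 5/9.
General solution: y = C₁cos(6x) + C₂sin(6x) + 5/9.


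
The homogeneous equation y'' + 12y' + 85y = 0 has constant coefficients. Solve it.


Characteristic equation: r² + 12r + 85 = 0.
Discriminant is negative; roots r = -6 ± 7i (complex conjugate pair).
General solution uses e^(α x)(C₁ cos(β x) + C₂ sin(β x)): y = e^(-6x)(C₁cos(7x) + C₂sin(7x)).


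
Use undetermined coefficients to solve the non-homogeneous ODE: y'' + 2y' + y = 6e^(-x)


Characteristic polynomial (r + 1)² = 0; repeated root r = -1.
y_h = (C₁ + C₂x)e^(-x). Forcing matches the repeated root (resonance), so try y_p = Ax² e^(-x).
Substitute and solve for A: 2A = 6, so A = 3.
General solution: y = (C₁ + C₂x + 3x²)e^(-x).


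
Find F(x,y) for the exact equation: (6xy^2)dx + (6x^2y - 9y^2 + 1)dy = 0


Check exactness: ∂M/∂y = 12xy and ∂N/∂x = 12xy; equal, so the equation is exact.
Integrate M with respect to x (treating y as constant): ∫M dx = 3x^2y^2 + h(y).
Differentiate w.r.t. y and set equal to N: the x-dependent terms already match, leaving h'(y) = -9y^2 + 1. Integrate: h(y) = -3y^3 + y.
So F(x,y) = 3x^2y^2 - 3y^3 + y.
General solution: 3x^2y^2 - 3y^3 + y = C.


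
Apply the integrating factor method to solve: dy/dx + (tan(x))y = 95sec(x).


P(x) = tan(x) ⇒ μ = e^(∫tan(x)dx) = sec(x).
(sec(x) y)' = 95sec²(x) ⇒ sec(x) y = 95tan(x) + C.
Multiply by cos(x): y = 95sin(x) + C·cos(x).


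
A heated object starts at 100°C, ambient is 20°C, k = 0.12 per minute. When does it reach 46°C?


From T(t) = T_a + (T₀ - T_a)e^(-kt), set T(t) = 46:
(46 - 20) / (100 - 20) = e^(-0.12t), so t = -ln(0.325)/0.12 ≈ 9.4 minutes.


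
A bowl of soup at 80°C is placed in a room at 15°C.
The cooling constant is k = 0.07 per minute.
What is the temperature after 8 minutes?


Newton's law: dT/dt = -k(T - T_a) has solution T(t) = T_a + (T₀ - T_a)e^(-kt).
Plug in T_a = 15, T₀ = 80, k = 0.07, t = 8: T(8) = 15 + (65)e^(-0.56) ≈ 52.1°C.


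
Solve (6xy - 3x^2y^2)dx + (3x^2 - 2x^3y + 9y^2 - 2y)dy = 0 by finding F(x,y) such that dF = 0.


Check exactness: ∂M/∂y = 6x - 6x^2y and ∂N/∂x = 6x - 6x^2y; equal, so the equation is exact.
Integrate M with respect to x (treating y as constant): ∫M dx = 3x^2y - x^3y^2 + h(y).
Differentiate w.r.t. y and set equal to N: the x-dependent terms already match, leaving h'(y) = 9y^2 - 2y. Integrate: h(y) = 3y^3 - y^2.
So F(x,y) = 3x^2y - x^3y^2 + 3y^3 - y^2.
General solution: 3x^2y - x^3y^2 + 3y^3 - y^2 = C.


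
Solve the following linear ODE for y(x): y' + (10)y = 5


P(x) = 10, Q(x) = 5; integrating factor μ = e^(10x).
(μ y)' = 5e^(10x) ⇒ μ y = (1/2)e^(10x) + C.
Divide by μ: y = 1/2 + Ce^(-10x).


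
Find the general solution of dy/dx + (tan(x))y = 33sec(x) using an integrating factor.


P(x) = tan(x) ⇒ μ = e^(∫tan(x)dx) = sec(x).
(sec(x) y)' = 33sec²(x) ⇒ sec(x) y = 33tan(x) + C.
Multiply by cos(x): y = 33sin(x) + C·cos(x).


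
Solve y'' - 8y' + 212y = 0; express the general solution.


Characteristic equation: r² - 8r + 212 = 0.
Discriminant is negative; roots r = 4 ± 14i (complex conjugate pair).
General solution uses e^(α x)(C₁ cos(β x) + C₂ sin(β x)): y = e^(4x)(C₁cos(14x) + C₂sin(14x)).


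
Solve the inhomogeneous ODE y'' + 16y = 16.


Homogeneous part: r² + 16 = 0 ⇒ r = ±4i, so y_h = C₁cos(4x) + C₂sin(4x).
Try constant y_p = A; plug in: 16A = 16 ⇒ A = 1.
General solution: y = C₁cos(4x) + C₂sin(4x) + 1.


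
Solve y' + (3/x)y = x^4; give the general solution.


P(x) = 3/x ⇒ μ = x^3.
(x^3 y)' = x^7 ⇒ x^3 y = x^8/(8) + C.
Solve for y: y = (1/8)x^5 + C/x^3.


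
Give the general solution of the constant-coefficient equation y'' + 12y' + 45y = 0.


Characteristic equation: r² + 12r + 45 = 0.
Discriminant is negative; roots r = -6 ± 3i (complex conjugate pair).
General solution uses e^(α x)(C₁ cos(β x) + C₂ sin(β x)): y = e^(-6x)(C₁cos(3x) + C₂sin(3x)).


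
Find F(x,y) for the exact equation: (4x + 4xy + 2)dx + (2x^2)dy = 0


Check exactness: ∂M/∂y = 4x and ∂N/∂x = 4x; equal, so the equation is exact.
Integrate M with respect to x (treating y as constant): ∫M dx = 2x^2 + 2x^2y + 2x + h(y).
Differentiate w.r.t. y and set equal to N: all terms match, so h'(y) = 0 and h is a constant absorbed into C.
General solution: 2x^2 + 2x^2y + 2x = C.


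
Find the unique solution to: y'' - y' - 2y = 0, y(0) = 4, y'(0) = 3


Characteristic roots of r² - r - 2 = 0 are 2, -1.
General solution y = c₁ e^(2x) + c₂ e^(-x).
Apply y(0) = 4: c₁ + c₂ = 4. Apply y'(0) = 3: 2 c₁ - 1 c₂ = 3.
Solve: c₁ = 7/3, c₂ = 5/3.
Particular solution: y = (7/3)e^(2x) + (5/3)e^(-x).


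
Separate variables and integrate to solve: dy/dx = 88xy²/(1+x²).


Separate: dy/y² = 88x/(1+x²) dx.
Integrate LHS: ∫ dy/y² = -1/y.
Integrate RHS via u = 1+x²: 44ln(1+x²) + C.
Result: -1/y = 44ln(1+x²) + C.


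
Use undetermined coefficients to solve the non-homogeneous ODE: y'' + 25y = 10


Homogeneous part: r² + 25 = 0 ⇒ r = ±5i, so y_h = C₁cos(5x) + C₂sin(5x).
Try constant y_p = A; plug in: 25A = 10 ⇒ A = 2/5.
General solution: y = C₁cos(5x) + C₂sin(5x) + 2/5.


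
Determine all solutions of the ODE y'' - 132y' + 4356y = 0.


Characteristic equation: r² - 132r + 4356 = 0, i.e. (r - 66)² = 0.
Repeated root r = 66; include an x factor for the second linearly independent solution.
General solution: y = (C₁ + C₂x)e^(66x).


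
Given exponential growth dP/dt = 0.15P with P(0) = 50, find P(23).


The ODE dP/dt = 0.15P has solution P(t) = P(0)e^(0.15t).
Substitute P(0) = 50 and t = 23: P(23) = 50 e^(3.45) ≈ 1575.


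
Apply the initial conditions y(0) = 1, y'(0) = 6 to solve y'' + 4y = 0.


Characteristic roots of r² + 4 = 0 are ±2i, so y = C₁cos(2x) + C₂sin(2x).
Apply y(0) = 1: C₁ = 1. Differentiate and apply y'(0) = 6: 2·C₂ = 6, so C₂ = 3.
Particular solution: y = cos(2x) + 3sin(2x).


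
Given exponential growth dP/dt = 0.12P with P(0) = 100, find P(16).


The ODE dP/dt = 0.12P has solution P(t) = P(0)e^(0.12t).
Substitute P(0) = 100 and t = 16: P(16) = 100 e^(1.92) ≈ 682.


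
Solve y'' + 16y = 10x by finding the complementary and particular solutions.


Homogeneous: r² + 16 = 0 ⇒ r = ±4i, y_h = C₁cos(4x) + C₂sin(4x).
Polynomial forcing; try y_p = Ax + B. Then y_p'' + 16 y_p = 16(Ax + B) = 10x, so B = 0 and A = 5/8.
General solution: y = C₁cos(4x) + C₂sin(4x) + (5/8)x.


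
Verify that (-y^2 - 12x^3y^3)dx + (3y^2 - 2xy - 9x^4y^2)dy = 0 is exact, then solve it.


Check exactness: ∂M/∂y = -2y - 36x^3y^2 and ∂N/∂x = -2y - 36x^3y^2; equal, so the equation is exact.
Integrate M with respect to x (treating y as constant): ∫M dx = -xy^2 - 3x^4y^3 + h(y).
Differentiate w.r.t. y and set equal to N: the x-dependent terms already match, leaving h'(y) = 3y^2. Integrate: h(y) = y^3.
So F(x,y) = y^3 - xy^2 - 3x^4y^3.
General solution: y^3 - xy^2 - 3x^4y^3 = C.


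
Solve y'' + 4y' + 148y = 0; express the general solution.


Characteristic equation: r² + 4r + 148 = 0.
Discriminant is negative; roots r = -2 ± 12i (complex conjugate pair).
General solution uses e^(α x)(C₁ cos(β x) + C₂ sin(β x)): y = e^(-2x)(C₁cos(12x) + C₂sin(12x)).


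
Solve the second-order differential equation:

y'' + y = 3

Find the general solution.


Homogeneous part: r² + 1 = 0 ⇒ r = ±1i, so y_h = C₁cos(x) + C₂sin(x).
Try constant y_p = A; plug in: 1A = 3 ⇒ A = 3.
General solution: y = C₁cos(x) + C₂sin(x) + 3.


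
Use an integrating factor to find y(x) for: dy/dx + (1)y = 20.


P(x) = 1, Q(x) = 20; integrating factor μ = e^(x).
(μ y)' = 20e^(x) ⇒ μ y = 20e^(x) + C.
Divide by μ: y = 20 + Ce^(-x).


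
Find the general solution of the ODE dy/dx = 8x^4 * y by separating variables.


Separate variables: dy/y = 8x^4 dx.
Integrate: ln|y| = (8/5)x^5 + C₀.
Exponentiate: y = Ce^((8/5)x^5).


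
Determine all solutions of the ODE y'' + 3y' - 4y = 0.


Characteristic equation: r² + 3r - 4 = 0.
Factor: (r + 4)(r - 1) = 0 ⇒ r = -4, 1 (distinct real).
General solution: y = C₁e^(-4x) + C₂e^(x).


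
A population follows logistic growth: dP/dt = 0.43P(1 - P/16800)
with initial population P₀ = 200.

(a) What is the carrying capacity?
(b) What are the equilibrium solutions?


Logistic ODE dP/dt = 0.43P(1 - P/16800) has equilibria where dP/dt = 0, i.e. P = 0 or P = 16800.
The coefficient (1 - P/K) = 0 when P = K, identifying K = 16800 as the carrying capacity.
(a) K = 16800; (b) equilibria P = 0 and P = 16800.


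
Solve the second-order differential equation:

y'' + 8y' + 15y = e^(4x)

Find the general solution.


Characteristic roots of r² + 8r + 15 = 0 are -3, -5.
y_h = C₁e^(-3x) + C₂e^(-5x).
Forcing exponent 4 is not a characteristic root; try y_p = Ae^(4x).
Substitute: A·(16 + (8)·4 + (15)) = A·63 = 1, so A = 1/63.
General solution: y = C₁e^(-3x) + C₂e^(-5x) + (1/63)e^(4x).


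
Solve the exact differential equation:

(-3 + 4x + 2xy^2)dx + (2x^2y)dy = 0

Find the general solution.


Check exactness: ∂M/∂y = 4xy and ∂N/∂x = 4xy; equal, so the equation is exact.
Integrate M with respect to x (treating y as constant): ∫M dx = -3x + 2x^2 + x^2y^2 + h(y).
Differentiate w.r.t. y and set equal to N: all terms match, so h'(y) = 0 and h is a constant absorbed into C.
General solution: -3x + 2x^2 + x^2y^2 = C.


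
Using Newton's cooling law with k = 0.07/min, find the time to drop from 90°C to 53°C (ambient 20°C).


From T(t) = T_a + (T₀ - T_a)e^(-kt), set T(t) = 53:
(53 - 20) / (90 - 20) = e^(-0.07t), so t = -ln(0.471)/0.07 ≈ 10.7 minutes.


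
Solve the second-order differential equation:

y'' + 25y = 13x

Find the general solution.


Homogeneous: r² + 25 = 0 ⇒ r = ±5i, y_h = C₁cos(5x) + C₂sin(5x).
Polynomial forcing; try y_p = Ax + B. Then y_p'' + 25 y_p = 25(Ax + B) = 13x, so B = 0 and A = 13/25.
General solution: y = C₁cos(5x) + C₂sin(5x) + (13/25)x.


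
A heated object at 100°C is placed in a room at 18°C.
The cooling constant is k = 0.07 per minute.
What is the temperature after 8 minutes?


Newton's law: dT/dt = -k(T - T_a) has solution T(t) = T_a + (T₀ - T_a)e^(-kt).
Plug in T_a = 18, T₀ = 100, k = 0.07, t = 8: T(8) = 18 + (82)e^(-0.56) ≈ 64.8°C.


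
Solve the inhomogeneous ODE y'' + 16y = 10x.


Homogeneous: r² + 16 = 0 ⇒ r = ±4i, y_h = C₁cos(4x) + C₂sin(4x).
Polynomial forcing; try y_p = Ax + B. Then y_p'' + 16 y_p = 16(Ax + B) = 10x, so B = 0 and A = 5/8.
General solution: y = C₁cos(4x) + C₂sin(4x) + (5/8)x.


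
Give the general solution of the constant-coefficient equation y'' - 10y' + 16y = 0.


Characteristic equation: r² - 10r + 16 = 0.
Factor: (r - 2)(r - 8) = 0 ⇒ r = 2, 8 (distinct real).
General solution: y = C₁e^(2x) + C₂e^(8x).


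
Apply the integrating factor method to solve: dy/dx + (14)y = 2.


P(x) = 14, Q(x) = 2; integrating factor μ = e^(14x).
(μ y)' = 2e^(14x) ⇒ μ y = (1/7)e^(14x) + C.
Divide by μ: y = 1/7 + Ce^(-14x).


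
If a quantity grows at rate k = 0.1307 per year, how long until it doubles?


Exponential growth: P(t) = P₀ e^(0.1307t). Set P(t)/P₀ = 2: e^(0.1307t) = 2.
Solve: t = ln(2)/0.1307 ≈ 5.30 years.


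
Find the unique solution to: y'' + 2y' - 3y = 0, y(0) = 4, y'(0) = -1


Characteristic roots of r² + 2r - 3 = 0 are 1, -3.
General solution y = c₁ e^(x) + c₂ e^(-3x).
Apply y(0) = 4: c₁ + c₂ = 4. Apply y'(0) = -1: 1 c₁ - 3 c₂ = -1.
Solve: c₁ = 11/4, c₂ = 5/4.
Particular solution: y = (11/4)e^(x) + (5/4)e^(-3x).


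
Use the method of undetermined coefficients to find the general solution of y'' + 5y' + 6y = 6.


Characteristic roots of r² + 5r + 6 = 0 are -3, -2.
y_h = C₁e^(-3x) + C₂e^(-2x).
Constant forcing; try y_p = A. Then 6A = 6 ⇒ A = 1.
General solution: y = C₁e^(-3x) + C₂e^(-2x) + 1.


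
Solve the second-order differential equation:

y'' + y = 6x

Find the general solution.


Homogeneous: r² + 1 = 0 ⇒ r = ±1i, y_h = C₁cos(x) + C₂sin(x).
Polynomial forcing; try y_p = Ax + B. Then y_p'' + 1 y_p = 1(Ax + B) = 6x, so B = 0 and A = 6.
General solution: y = C₁cos(x) + C₂sin(x) + 6x.


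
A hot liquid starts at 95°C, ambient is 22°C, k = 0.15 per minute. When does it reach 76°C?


From T(t) = T_a + (T₀ - T_a)e^(-kt), set T(t) = 76:
(76 - 22) / (95 - 22) = e^(-0.15t), so t = -ln(0.740)/0.15 ≈ 2.0 minutes.


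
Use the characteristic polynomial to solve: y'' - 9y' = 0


Characteristic equation: r² - 9r = 0.
Factor: (r - 0)(r - 9) = 0 ⇒ r = 0, 9 (distinct real).
General solution: y = C₁ + C₂e^(9x).


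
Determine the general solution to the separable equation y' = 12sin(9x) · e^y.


Separate: e^(-y) dy = 12sin(9x) dx.
Integrate: -e^(-y) = -(4/3)cos(9x) + C₀.
Rearrange: e^(-y) = (4/3)cos(9x) + C.


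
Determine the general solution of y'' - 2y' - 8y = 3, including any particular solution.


Characteristic roots of r² - 2r - 8 = 0 are 4, -2.
y_h = C₁e^(4x) + C₂e^(-2x).
Forcing exponent 0 is not a characteristic root; try y_p = A.
Substitute: A·(0 + (-2)·0 + (-8)) = A·-8 = 3, so A = -3/8.
General solution: y = C₁e^(4x) + C₂e^(-2x) - 3/8.


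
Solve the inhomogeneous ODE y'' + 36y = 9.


Homogeneous part: r² + 36 = 0 ⇒ r = ±6i, so y_h = C₁cos(6x) + C₂sin(6x).
Try constant y_p = A; plug in: 36A = 9 ⇒ A = 1/4.
General solution: y = C₁cos(6x) + C₂sin(6x) + 1/4.


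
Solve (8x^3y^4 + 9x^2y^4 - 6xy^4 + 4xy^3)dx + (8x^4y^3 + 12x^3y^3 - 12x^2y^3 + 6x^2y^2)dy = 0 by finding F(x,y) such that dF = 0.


Check exactness: ∂M/∂y = 32x^3y^3 + 36x^2y^3 - 24xy^3 + 12xy^2 and ∂N/∂x = 32x^3y^3 + 36x^2y^3 - 24xy^3 + 12xy^2; equal, so the equation is exact.
Integrate M with respect to x (treating y as constant): ∫M dx = 2x^4y^4 + 3x^3y^4 - 3x^2y^4 + 2x^2y^3 + h(y).
Differentiate w.r.t. y and set equal to N: all terms match, so h'(y) = 0 and h is a constant absorbed into C.
General solution: 2x^4y^4 + 3x^3y^4 - 3x^2y^4 + 2x^2y^3 = C.


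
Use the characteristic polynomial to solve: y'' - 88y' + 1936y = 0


Characteristic equation: r² - 88r + 1936 = 0, i.e. (r - 44)² = 0.
Repeated root r = 44; include an x factor for the second linearly independent solution.
General solution: y = (C₁ + C₂x)e^(44x).


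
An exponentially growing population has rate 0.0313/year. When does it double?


Exponential growth: P(t) = P₀ e^(0.0313t). Set P(t)/P₀ = 2: e^(0.0313t) = 2.
Solve: t = ln(2)/0.0313 ≈ 22.15 years.


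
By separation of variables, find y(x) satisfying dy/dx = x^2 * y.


Separate variables: dy/y = x^2 dx.
Integrate: ln|y| = (1/3)x^3 + C₀.
Exponentiate: y = Ce^((1/3)x^3).


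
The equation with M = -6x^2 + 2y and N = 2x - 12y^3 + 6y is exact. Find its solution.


Check exactness: ∂M/∂y = 2 and ∂N/∂x = 2; equal, so the equation is exact.
Integrate M with respect to x (treating y as constant): ∫M dx = -2x^3 + 2xy + h(y).
Differentiate w.r.t. y and set equal to N: the x-dependent terms already match, leaving h'(y) = -12y^3 + 6y. Integrate: h(y) = -3y^4 + 3y^2.
So F(x,y) = -2x^3 + 2xy - 3y^4 + 3y^2.
General solution: -2x^3 + 2xy - 3y^4 + 3y^2 = C.


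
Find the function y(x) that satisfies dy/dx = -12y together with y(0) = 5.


General solution of y' = -12y is y = Ce^(-12x).
Apply y(0) = 5: C = 5.
Particular solution: y = 5e^(-12x).


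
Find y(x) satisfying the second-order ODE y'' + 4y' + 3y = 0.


Characteristic equation: r² + 4r + 3 = 0.
Factor: (r + 1)(r + 3) = 0 ⇒ r = -1, -3 (distinct real).
General solution: y = C₁e^(-x) + C₂e^(-3x).


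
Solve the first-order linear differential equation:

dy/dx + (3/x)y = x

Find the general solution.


P(x) = 3/x ⇒ μ = x^3.
(x^3 y)' = x^3·x^1 = x^4.
Integrate: x^3 y = x^5/(5) + C.
Solve for y: y = (1/5)x^2 + C/x^3.


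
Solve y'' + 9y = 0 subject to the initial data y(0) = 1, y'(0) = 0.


Characteristic roots of r² + 9 = 0 are ±3i, so y = C₁cos(3x) + C₂sin(3x).
Apply y(0) = 1: C₁ = 1. Differentiate and apply y'(0) = 0: 3·C₂ = 0, so C₂ = 0.
Particular solution: y = cos(3x).


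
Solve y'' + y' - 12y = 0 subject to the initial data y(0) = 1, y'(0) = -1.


Characteristic roots of r² + r - 12 = 0 are -4, 3.
General solution y = c₁ e^(-4x) + c₂ e^(3x).
Apply y(0) = 1: c₁ + c₂ = 1. Apply y'(0) = -1: -4 c₁ + 3 c₂ = -1.
Solve: c₁ = 4/7, c₂ = 3/7.
Particular solution: y = (4/7)e^(-4x) + (3/7)e^(3x).
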